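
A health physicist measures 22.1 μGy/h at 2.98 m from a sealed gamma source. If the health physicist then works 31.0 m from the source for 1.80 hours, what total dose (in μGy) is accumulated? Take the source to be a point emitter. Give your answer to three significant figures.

0.368 μGy

By the inverse-square law, rate at 31.0 m:
22.1 × (2.98/31.0)² = 22.1 × 0.009241 = 0.2042 μGy/h.
Dose = rate × time = 0.2042 μGy/h × 1.800 h = 0.3676 μGy.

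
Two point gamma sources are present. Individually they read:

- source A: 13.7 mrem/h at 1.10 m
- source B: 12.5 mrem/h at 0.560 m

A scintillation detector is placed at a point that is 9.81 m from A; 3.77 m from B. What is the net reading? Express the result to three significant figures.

0.448 mrem/h

By superposition, sum each source's inverse-square contribution:
A: 13.7 × (1.10/9.81)² = 0.1723 mrem/h
B: 12.5 × (0.560/3.77)² = 0.2758 mrem/h
Total = 0.1723 + 0.2758 = 0.4481 mrem/h.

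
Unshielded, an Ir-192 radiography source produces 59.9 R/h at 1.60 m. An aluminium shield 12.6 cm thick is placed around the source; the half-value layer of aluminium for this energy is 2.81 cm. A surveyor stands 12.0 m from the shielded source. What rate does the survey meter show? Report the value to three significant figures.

0.0476 R/h

Distance alone: 59.9 × (1.60/12.0)² = 59.9 × 0.01778 = 1.065 R/h.
Shield: 12.6/2.81 = 4.484 half-value layers → attenuation 2^(−4.484) = 0.04469.
Combined: 1.065 × 0.04469 = 0.04759 R/h.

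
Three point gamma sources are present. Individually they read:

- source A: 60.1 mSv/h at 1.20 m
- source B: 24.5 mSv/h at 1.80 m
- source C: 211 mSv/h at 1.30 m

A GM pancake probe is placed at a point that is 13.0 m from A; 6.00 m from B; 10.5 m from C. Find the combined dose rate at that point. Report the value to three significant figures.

5.95 mSv/h

Each source contributes Iᵢ·(dᵢ/rᵢ)²; contributions add.
A: 60.1 × (1.20/13.0)² = 0.5121 mSv/h
B: 24.5 × (1.80/6.00)² = 2.205 mSv/h
C: 211 × (1.30/10.5)² = 3.234 mSv/h
Total = 0.5121 + 2.205 + 3.234 = 5.951 mSv/h.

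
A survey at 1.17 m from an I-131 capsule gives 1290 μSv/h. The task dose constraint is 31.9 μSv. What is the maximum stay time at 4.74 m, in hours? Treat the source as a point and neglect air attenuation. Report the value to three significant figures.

0.406 h

Using I₁d₁² = I₂d₂², rate at 4.74 m:
1290 × (1.17/4.74)² = 1290 × 0.06093 = 78.60 μSv/h.
Stay time = 31.9 μSv ÷ 78.60 μSv/h = 0.4059 h.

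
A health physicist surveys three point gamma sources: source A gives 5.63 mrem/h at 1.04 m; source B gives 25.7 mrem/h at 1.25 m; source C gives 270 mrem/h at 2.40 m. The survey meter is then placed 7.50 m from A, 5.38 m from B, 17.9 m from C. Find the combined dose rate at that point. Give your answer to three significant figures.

6.35 mrem/h

Each source contributes Iᵢ·(dᵢ/rᵢ)²; contributions add.
A: 5.63 × (1.04/7.50)² = 0.1083 mrem/h
B: 25.7 × (1.25/5.38)² = 1.387 mrem/h
C: 270 × (2.40/17.9)² = 4.854 mrem/h
Total = 0.1083 + 1.387 + 4.854 = 6.349 mrem/h.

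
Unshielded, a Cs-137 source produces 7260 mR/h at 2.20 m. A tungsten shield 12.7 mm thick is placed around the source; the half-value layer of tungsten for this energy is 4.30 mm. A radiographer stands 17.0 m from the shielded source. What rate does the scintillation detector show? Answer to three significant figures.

15.7 mR/h

Distance alone: 7260 × (2.20/17.0)² = 7260 × 0.01675 = 121.6 mR/h.
Shield: 12.7/4.30 = 2.953 half-value layers → attenuation 2^(−2.953) = 0.1291.
Combined: 121.6 × 0.1291 = 15.70 mR/h.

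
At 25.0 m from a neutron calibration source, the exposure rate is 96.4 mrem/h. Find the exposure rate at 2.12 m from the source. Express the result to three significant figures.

13400 mrem/h

Using I₁d₁² = I₂d₂², the rate at 2.12 m is
(25.0/2.12)² = 139.1, so 96.4 × 139.1 = 13410 mrem/h.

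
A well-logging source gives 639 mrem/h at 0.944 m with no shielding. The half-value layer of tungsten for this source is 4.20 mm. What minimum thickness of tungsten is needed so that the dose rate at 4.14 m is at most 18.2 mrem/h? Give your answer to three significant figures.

At 4.14 m, distance alone gives (0.944/4.14)² = 0.05199, so 639 × 0.05199 = 33.22 mrem/h.
Further attenuation needed: 33.22/18.2 = 1.825.
n = log₂(1.825) = 0.8679 half-value layers.
Thickness = 0.8679 × 4.20 mm = 3.645 mm.

3.65 mm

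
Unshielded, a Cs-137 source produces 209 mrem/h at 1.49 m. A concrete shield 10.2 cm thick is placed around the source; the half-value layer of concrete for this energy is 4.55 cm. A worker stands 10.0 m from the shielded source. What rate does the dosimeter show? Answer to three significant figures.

0.981 mrem/h

Distance alone: (1.49/10.0)² = 0.02220, so 209 × 0.02220 = 4.640 mrem/h.
Shield: 10.2/4.55 = 2.242 half-value layers → attenuation 2^(−2.242) = 0.2114.
Combined: 4.640 × 0.2114 = 0.9809 mrem/h.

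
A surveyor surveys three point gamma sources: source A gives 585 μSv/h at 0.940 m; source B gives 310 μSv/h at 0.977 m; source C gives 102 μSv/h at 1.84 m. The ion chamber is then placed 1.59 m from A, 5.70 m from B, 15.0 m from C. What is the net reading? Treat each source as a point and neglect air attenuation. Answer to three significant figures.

Each source contributes Iᵢ·(dᵢ/rᵢ)²; contributions add.
A: 585 × (0.940/1.59)² = 204.5 μSv/h
B: 310 × (0.977/5.70)² = 9.108 μSv/h
C: 102 × (1.84/15.0)² = 1.535 μSv/h
Total = 204.5 + 9.108 + 1.535 = 215.1 μSv/h.

215 μSv/h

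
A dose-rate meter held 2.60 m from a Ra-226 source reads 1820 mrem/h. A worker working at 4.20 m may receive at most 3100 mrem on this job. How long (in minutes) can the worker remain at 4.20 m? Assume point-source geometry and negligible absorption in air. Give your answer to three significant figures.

Since intensity falls as 1/r², rate at 4.20 m:
1820 × (2.60/4.20)² = 1820 × 0.3832 = 697.4 mrem/h.
Stay time = 3100 mrem ÷ 697.4 mrem/h = 4.445 h = 266.7 min.

267 min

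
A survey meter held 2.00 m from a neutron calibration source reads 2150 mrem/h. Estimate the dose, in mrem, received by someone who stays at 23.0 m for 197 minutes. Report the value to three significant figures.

Applying the 1/r² law, rate at 23.0 m:
2150 × (2.00/23.0)² = 2150 × 0.007561 = 16.26 mrem/h.
Dose = rate × time = 16.26 mrem/h × 3.283 h = 53.38 mrem.

53.4 mrem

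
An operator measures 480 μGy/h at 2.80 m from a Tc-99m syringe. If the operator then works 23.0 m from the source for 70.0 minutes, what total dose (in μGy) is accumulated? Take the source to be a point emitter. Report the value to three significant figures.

8.30 μGy

Applying the 1/r² law, rate at 23.0 m:
480 × (2.80/23.0)² = 480 × 0.01482 = 7.114 μGy/h.
Dose = rate × time = 7.114 μGy/h × 1.167 h = 8.302 μGy.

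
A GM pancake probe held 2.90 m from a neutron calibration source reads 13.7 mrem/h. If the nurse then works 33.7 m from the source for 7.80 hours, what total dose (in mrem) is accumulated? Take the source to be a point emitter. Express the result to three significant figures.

0.791 mrem

Using I₁d₁² = I₂d₂², rate at 33.7 m:
13.7 × (2.90/33.7)² = 13.7 × 0.007405 = 0.1014 mrem/h.
Dose = rate × time = 0.1014 mrem/h × 7.800 h = 0.7909 mrem.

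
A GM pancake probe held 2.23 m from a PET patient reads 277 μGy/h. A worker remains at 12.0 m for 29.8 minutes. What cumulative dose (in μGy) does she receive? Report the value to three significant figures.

4.75 μGy

Intensity scales as (d₁/d₂)², so rate at 12.0 m:
(2.23/12.0)² = 0.03453, so 277 × 0.03453 = 9.565 μGy/h.
Dose = rate × time = 9.565 μGy/h × 0.4967 h = 4.751 μGy.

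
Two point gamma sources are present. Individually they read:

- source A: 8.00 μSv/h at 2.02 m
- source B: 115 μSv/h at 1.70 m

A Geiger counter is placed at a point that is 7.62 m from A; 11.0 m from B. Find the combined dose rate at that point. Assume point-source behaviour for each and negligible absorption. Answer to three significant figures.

Each source contributes Iᵢ·(dᵢ/rᵢ)²; contributions add.
A: 8.00 × (2.02/7.62)² = 0.5622 μSv/h
B: 115 × (1.70/11.0)² = 2.747 μSv/h
Total = 0.5622 + 2.747 = 3.309 μSv/h.

3.31 μSv/h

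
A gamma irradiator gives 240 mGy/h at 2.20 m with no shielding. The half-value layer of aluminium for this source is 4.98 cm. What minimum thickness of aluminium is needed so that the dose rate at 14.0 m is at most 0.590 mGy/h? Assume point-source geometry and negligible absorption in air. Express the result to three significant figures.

16.6 cm

At 14.0 m, distance alone gives 240 × (2.20/14.0)² = 240 × 0.02469 = 5.926 mGy/h.
Further attenuation needed: 5.926/0.590 = 10.04.
n = log₂(10.04) = 3.328 half-value layers.
Thickness = 3.328 × 4.98 cm = 16.57 cm.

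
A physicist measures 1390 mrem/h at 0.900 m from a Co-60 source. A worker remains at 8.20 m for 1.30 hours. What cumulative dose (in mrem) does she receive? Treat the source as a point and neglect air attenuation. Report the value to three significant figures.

By the inverse-square law, rate at 8.20 m:
1390 × (0.900/8.20)² = 1390 × 0.01205 = 16.75 mrem/h.
Dose = rate × time = 16.75 mrem/h × 1.300 h = 21.78 mrem.

21.8 mrem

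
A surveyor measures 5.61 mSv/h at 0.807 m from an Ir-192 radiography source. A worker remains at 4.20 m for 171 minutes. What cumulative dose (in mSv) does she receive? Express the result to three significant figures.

Using I₁d₁² = I₂d₂², rate at 4.20 m:
(0.807/4.20)² = 0.03692, so 5.61 × 0.03692 = 0.2071 mSv/h.
Dose = rate × time = 0.2071 mSv/h × 2.850 h = 0.5902 mSv.

0.590 mSv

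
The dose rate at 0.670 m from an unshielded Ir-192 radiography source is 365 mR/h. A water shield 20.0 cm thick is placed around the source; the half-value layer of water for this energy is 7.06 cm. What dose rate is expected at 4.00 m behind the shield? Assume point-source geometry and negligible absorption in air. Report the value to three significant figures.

1.44 mR/h

Distance alone: (0.670/4.00)² = 0.02806, so 365 × 0.02806 = 10.24 mR/h.
Shield: 20.0/7.06 = 2.833 half-value layers → attenuation 2^(−2.833) = 0.1403.
Combined: 10.24 × 0.1403 = 1.437 mR/h.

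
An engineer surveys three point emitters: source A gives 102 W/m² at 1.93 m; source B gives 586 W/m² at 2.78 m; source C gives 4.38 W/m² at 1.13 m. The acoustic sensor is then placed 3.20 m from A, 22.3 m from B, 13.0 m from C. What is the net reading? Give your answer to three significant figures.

46.2 W/m²

By superposition, sum each source's inverse-square contribution:
A: 102 × (1.93/3.20)² = 37.10 W/m²
B: 586 × (2.78/22.3)² = 9.107 W/m²
C: 4.38 × (1.13/13.0)² = 0.03309 W/m²
Total = 37.10 + 9.107 + 0.03309 = 46.24 W/m².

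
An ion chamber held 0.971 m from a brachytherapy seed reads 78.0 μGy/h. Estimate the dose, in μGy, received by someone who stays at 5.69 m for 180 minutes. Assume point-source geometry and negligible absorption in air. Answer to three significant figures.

Since intensity falls as 1/r², rate at 5.69 m:
(0.971/5.69)² = 0.02912, so 78.0 × 0.02912 = 2.271 μGy/h.
Dose = rate × time = 2.271 μGy/h × 3.000 h = 6.813 μGy.

6.81 μGy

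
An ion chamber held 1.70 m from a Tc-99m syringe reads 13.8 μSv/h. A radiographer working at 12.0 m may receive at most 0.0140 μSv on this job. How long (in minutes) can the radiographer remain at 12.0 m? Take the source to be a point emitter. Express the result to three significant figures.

By the inverse-square law, rate at 12.0 m:
13.8 × (1.70/12.0)² = 13.8 × 0.02007 = 0.2770 μSv/h.
Stay time = 0.0140 μSv ÷ 0.2770 μSv/h = 0.05054 h = 3.032 min.

3.03 min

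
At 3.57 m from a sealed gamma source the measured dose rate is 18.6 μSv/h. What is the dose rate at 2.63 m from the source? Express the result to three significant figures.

Using I₁d₁² = I₂d₂², scaling from 3.57 m to 2.63 m:
18.6 × (3.57/2.63)² = 18.6 × 1.843 = 34.28 μSv/h.

34.3 μSv/h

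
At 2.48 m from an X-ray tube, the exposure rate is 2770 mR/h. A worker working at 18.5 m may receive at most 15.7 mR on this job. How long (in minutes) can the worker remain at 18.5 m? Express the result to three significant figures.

18.9 min

Applying the 1/r² law, rate at 18.5 m:
(2.48/18.5)² = 0.01797, so 2770 × 0.01797 = 49.78 mR/h.
Stay time = 15.7 mR ÷ 49.78 mR/h = 0.3154 h = 18.92 min.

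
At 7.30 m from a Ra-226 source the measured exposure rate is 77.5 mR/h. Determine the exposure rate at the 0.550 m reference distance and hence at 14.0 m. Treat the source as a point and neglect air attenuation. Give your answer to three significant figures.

Using I₁d₁² = I₂d₂²,
At 0.550 m: (7.30/0.550)² = 176.2, so 77.5 × 176.2 = 13660 mR/h
At 14.0 m: 13660 × (0.550/14.0)² = 13660 × 0.001543 = 21.08 mR/h.

13700 mR/h; 21.1 mR/h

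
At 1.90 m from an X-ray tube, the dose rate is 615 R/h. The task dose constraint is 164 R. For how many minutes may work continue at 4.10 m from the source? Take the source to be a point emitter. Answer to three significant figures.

74.5 min

Since intensity falls as 1/r², rate at 4.10 m:
615 × (1.90/4.10)² = 615 × 0.2148 = 132.1 R/h.
Stay time = 164 R ÷ 132.1 R/h = 1.241 h = 74.46 min.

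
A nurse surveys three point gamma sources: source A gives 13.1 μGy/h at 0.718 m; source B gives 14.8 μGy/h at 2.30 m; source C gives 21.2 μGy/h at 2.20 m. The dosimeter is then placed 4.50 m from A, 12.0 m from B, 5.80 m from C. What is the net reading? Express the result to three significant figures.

3.93 μGy/h

By superposition, sum each source's inverse-square contribution:
A: 13.1 × (0.718/4.50)² = 0.3335 μGy/h
B: 14.8 × (2.30/12.0)² = 0.5437 μGy/h
C: 21.2 × (2.20/5.80)² = 3.050 μGy/h
Total = 0.3335 + 0.5437 + 3.050 = 3.927 μGy/h.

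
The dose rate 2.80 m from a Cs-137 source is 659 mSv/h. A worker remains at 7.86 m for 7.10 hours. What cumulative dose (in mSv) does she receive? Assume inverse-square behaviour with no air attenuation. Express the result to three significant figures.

Intensity scales as (d₁/d₂)², so rate at 7.86 m:
(2.80/7.86)² = 0.1269, so 659 × 0.1269 = 83.63 mSv/h.
Dose = rate × time = 83.63 mSv/h × 7.100 h = 593.8 mSv.

594 mSv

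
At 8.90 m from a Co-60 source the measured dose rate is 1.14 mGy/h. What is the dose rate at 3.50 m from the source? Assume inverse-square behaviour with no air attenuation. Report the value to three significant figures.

7.37 mGy/h

Intensity scales as (d₁/d₂)², so scaling from 8.90 m to 3.50 m:
(8.90/3.50)² = 6.466, so 1.14 × 6.466 = 7.371 mGy/h.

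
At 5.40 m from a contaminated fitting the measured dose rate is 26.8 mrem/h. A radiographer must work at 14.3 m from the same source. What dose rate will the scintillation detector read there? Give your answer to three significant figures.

3.82 mrem/h

Since intensity falls as 1/r², scaling from 5.40 m to 14.3 m:
26.8 × (5.40/14.3)² = 26.8 × 0.1426 = 3.822 mrem/h.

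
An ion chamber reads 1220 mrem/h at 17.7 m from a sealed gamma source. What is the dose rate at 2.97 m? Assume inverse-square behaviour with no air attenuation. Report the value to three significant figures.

Since intensity falls as 1/r², the rate at 2.97 m is
1220 × (17.7/2.97)² = 1220 × 35.52 = 43330 mrem/h.

43300 mrem/h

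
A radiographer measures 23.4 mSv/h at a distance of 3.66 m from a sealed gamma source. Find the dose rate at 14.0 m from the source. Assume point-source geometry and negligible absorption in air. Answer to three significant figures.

Intensity scales as (d₁/d₂)², so the rate at 14.0 m is
(3.66/14.0)² = 0.06834, so 23.4 × 0.06834 = 1.599 mSv/h.

1.60 mSv/h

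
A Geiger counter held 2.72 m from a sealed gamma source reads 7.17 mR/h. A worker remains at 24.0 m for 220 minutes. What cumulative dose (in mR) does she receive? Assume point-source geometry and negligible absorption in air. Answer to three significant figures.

Using I₁d₁² = I₂d₂², rate at 24.0 m:
7.17 × (2.72/24.0)² = 7.17 × 0.01284 = 0.09206 mR/h.
Dose = rate × time = 0.09206 mR/h × 3.667 h = 0.3376 mR.

0.338 mR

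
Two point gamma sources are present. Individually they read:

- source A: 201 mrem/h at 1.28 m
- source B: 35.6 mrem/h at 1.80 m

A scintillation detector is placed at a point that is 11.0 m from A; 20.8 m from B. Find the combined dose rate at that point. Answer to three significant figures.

2.99 mrem/h

By superposition, sum each source's inverse-square contribution:
A: 201 × (1.28/11.0)² = 2.722 mrem/h
B: 35.6 × (1.80/20.8)² = 0.2666 mrem/h
Total = 2.722 + 0.2666 = 2.989 mrem/h.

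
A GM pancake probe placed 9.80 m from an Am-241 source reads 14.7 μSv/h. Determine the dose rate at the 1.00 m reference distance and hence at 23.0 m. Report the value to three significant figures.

Using I₁d₁² = I₂d₂²,
At 1.00 m: 14.7 × (9.80/1.00)² = 14.7 × 96.04 = 1412 μSv/h
At 23.0 m: 1412 × (1.00/23.0)² = 1412 × 0.001890 = 2.669 μSv/h.

1410 μSv/h; 2.67 μSv/h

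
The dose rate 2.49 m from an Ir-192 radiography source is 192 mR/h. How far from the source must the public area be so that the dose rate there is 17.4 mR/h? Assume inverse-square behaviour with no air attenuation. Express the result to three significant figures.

8.27 m

Using I₁d₁² = I₂d₂², d₂ = d₁·√(I₁/I₂).
I₁/I₂ = 192/17.4 = 11.03, so d₂ = 2.49 × √11.03 = 8.270 m.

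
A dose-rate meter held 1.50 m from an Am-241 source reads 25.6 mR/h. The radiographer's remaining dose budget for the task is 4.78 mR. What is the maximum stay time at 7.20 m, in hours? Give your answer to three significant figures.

4.30 h

Applying the 1/r² law, rate at 7.20 m:
(1.50/7.20)² = 0.04340, so 25.6 × 0.04340 = 1.111 mR/h.
Stay time = 4.78 mR ÷ 1.111 mR/h = 4.302 h.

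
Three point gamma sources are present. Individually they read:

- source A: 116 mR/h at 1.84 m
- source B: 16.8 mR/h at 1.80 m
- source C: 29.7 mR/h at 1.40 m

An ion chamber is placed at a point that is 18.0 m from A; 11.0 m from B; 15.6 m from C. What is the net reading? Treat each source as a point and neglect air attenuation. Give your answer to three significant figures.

Each source contributes Iᵢ·(dᵢ/rᵢ)²; contributions add.
A: 116 × (1.84/18.0)² = 1.212 mR/h
B: 16.8 × (1.80/11.0)² = 0.4499 mR/h
C: 29.7 × (1.40/15.6)² = 0.2392 mR/h
Total = 1.212 + 0.4499 + 0.2392 = 1.901 mR/h.

1.90 mR/h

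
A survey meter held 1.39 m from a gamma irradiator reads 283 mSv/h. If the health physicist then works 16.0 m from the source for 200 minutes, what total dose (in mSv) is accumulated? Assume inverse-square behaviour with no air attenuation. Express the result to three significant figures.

7.12 mSv

Intensity scales as (d₁/d₂)², so rate at 16.0 m:
(1.39/16.0)² = 0.007547, so 283 × 0.007547 = 2.136 mSv/h.
Dose = rate × time = 2.136 mSv/h × 3.333 h = 7.119 mSv.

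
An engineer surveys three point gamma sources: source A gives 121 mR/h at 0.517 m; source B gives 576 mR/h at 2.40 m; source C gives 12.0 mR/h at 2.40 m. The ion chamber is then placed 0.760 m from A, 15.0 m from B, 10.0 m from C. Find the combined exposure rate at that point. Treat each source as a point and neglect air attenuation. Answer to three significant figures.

71.4 mR/h

Each source contributes Iᵢ·(dᵢ/rᵢ)²; contributions add.
A: 121 × (0.517/0.760)² = 55.99 mR/h
B: 576 × (2.40/15.0)² = 14.75 mR/h
C: 12.0 × (2.40/10.0)² = 0.6912 mR/h
Total = 55.99 + 14.75 + 0.6912 = 71.43 mR/h.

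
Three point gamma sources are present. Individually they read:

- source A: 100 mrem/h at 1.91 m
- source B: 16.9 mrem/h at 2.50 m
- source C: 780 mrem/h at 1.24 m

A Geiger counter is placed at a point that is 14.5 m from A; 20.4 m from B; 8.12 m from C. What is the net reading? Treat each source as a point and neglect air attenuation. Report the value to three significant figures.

20.2 mrem/h

By superposition, sum each source's inverse-square contribution:
A: 100 × (1.91/14.5)² = 1.735 mrem/h
B: 16.9 × (2.50/20.4)² = 0.2538 mrem/h
C: 780 × (1.24/8.12)² = 18.19 mrem/h
Total = 1.735 + 0.2538 + 18.19 = 20.18 mrem/h.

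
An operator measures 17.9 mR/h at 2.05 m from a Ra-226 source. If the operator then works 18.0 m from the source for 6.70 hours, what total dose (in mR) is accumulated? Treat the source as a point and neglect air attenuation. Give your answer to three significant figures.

Applying the 1/r² law, rate at 18.0 m:
(2.05/18.0)² = 0.01297, so 17.9 × 0.01297 = 0.2322 mR/h.
Dose = rate × time = 0.2322 mR/h × 6.700 h = 1.556 mR.

1.56 mR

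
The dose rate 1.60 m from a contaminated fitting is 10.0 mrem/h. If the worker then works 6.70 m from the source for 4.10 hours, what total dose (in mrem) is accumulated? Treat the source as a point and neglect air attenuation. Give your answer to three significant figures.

2.34 mrem

Since intensity falls as 1/r², rate at 6.70 m:
(1.60/6.70)² = 0.05703, so 10.0 × 0.05703 = 0.5703 mrem/h.
Dose = rate × time = 0.5703 mrem/h × 4.100 h = 2.338 mrem.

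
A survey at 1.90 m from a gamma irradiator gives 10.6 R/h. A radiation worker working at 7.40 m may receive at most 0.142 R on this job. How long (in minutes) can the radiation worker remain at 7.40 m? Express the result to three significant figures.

Applying the 1/r² law, rate at 7.40 m:
(1.90/7.40)² = 0.06592, so 10.6 × 0.06592 = 0.6988 R/h.
Stay time = 0.142 R ÷ 0.6988 R/h = 0.2032 h = 12.19 min.

12.2 min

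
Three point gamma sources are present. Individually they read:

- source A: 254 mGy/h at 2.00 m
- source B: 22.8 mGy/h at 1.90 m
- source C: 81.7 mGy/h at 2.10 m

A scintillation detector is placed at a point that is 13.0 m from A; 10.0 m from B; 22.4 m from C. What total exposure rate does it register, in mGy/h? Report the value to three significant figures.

By superposition, sum each source's inverse-square contribution:
A: 254 × (2.00/13.0)² = 6.012 mGy/h
B: 22.8 × (1.90/10.0)² = 0.8231 mGy/h
C: 81.7 × (2.10/22.4)² = 0.7181 mGy/h
Total = 6.012 + 0.8231 + 0.7181 = 7.553 mGy/h.

7.55 mGy/h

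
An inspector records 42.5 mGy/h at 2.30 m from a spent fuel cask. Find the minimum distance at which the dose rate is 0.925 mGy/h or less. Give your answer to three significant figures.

Using I₁d₁² = I₂d₂², d₂ = d₁·√(I₁/I₂).
I₁/I₂ = 42.5/0.925 = 45.95, so d₂ = 2.30 × √45.95 = 15.59 m.

15.6 m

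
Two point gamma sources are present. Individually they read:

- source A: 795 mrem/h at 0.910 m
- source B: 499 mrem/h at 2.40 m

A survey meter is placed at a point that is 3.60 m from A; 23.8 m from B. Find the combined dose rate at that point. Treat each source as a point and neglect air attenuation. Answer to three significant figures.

Each source contributes Iᵢ·(dᵢ/rᵢ)²; contributions add.
A: 795 × (0.910/3.60)² = 50.80 mrem/h
B: 499 × (2.40/23.8)² = 5.074 mrem/h
Total = 50.80 + 5.074 = 55.87 mrem/h.

55.9 mrem/h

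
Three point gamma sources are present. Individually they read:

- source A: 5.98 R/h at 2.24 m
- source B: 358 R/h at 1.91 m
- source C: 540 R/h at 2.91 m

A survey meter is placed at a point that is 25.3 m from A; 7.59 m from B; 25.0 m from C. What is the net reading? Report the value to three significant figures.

By superposition, sum each source's inverse-square contribution:
A: 5.98 × (2.24/25.3)² = 0.04688 R/h
B: 358 × (1.91/7.59)² = 22.67 R/h
C: 540 × (2.91/25.0)² = 7.316 R/h
Total = 0.04688 + 22.67 + 7.316 = 30.03 R/h.

30.0 R/h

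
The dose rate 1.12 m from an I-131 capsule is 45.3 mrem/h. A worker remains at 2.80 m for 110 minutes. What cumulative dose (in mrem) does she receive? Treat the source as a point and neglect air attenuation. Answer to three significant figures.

Intensity scales as (d₁/d₂)², so rate at 2.80 m:
(1.12/2.80)² = 0.1600, so 45.3 × 0.1600 = 7.248 mrem/h.
Dose = rate × time = 7.248 mrem/h × 1.833 h = 13.29 mrem.

13.3 mrem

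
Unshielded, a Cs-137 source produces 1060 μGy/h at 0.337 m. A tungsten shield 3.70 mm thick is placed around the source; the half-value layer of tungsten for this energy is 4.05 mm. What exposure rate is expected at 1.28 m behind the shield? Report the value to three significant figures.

39.0 μGy/h

Distance alone: 1060 × (0.337/1.28)² = 1060 × 0.06932 = 73.48 μGy/h.
Shield: 3.70/4.05 = 0.9136 half-value layers → attenuation 2^(−0.9136) = 0.5309.
Combined: 73.48 × 0.5309 = 39.01 μGy/h.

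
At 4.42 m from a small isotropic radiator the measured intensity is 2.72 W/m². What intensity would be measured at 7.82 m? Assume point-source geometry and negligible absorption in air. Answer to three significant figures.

Since intensity falls as 1/r², scaling from 4.42 m to 7.82 m:
2.72 × (4.42/7.82)² = 2.72 × 0.3195 = 0.8690 W/m².

0.869 W/m²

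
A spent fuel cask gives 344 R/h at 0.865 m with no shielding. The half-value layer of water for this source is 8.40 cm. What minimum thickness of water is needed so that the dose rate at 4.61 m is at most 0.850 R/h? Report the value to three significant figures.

At 4.61 m, distance alone gives 344 × (0.865/4.61)² = 344 × 0.03521 = 12.11 R/h.
Further attenuation needed: 12.11/0.850 = 14.25.
n = log₂(14.25) = 3.833 half-value layers.
Thickness = 3.833 × 8.40 cm = 32.20 cm.

32.2 cm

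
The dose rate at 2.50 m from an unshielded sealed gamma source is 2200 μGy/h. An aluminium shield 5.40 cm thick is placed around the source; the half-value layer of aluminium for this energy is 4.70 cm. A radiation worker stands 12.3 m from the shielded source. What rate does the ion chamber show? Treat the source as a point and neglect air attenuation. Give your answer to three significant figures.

Distance alone: 2200 × (2.50/12.3)² = 2200 × 0.04131 = 90.88 μGy/h.
Shield: 5.40/4.70 = 1.149 half-value layers → attenuation 2^(−1.149) = 0.4509.
Combined: 90.88 × 0.4509 = 40.98 μGy/h.

41.0 μGy/h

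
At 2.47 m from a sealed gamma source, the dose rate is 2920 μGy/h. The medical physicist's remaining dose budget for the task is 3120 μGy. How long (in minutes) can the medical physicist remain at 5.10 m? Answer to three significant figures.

273 min

Using I₁d₁² = I₂d₂², rate at 5.10 m:
2920 × (2.47/5.10)² = 2920 × 0.2346 = 685.0 μGy/h.
Stay time = 3120 μGy ÷ 685.0 μGy/h = 4.555 h = 273.3 min.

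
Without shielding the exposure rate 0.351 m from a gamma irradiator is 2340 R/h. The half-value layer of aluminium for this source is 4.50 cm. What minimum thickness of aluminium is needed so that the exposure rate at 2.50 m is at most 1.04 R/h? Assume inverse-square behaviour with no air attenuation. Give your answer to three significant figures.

At 2.50 m, distance alone gives 2340 × (0.351/2.50)² = 2340 × 0.01971 = 46.12 R/h.
Further attenuation needed: 46.12/1.04 = 44.35.
n = log₂(44.35) = 5.471 half-value layers.
Thickness = 5.471 × 4.50 cm = 24.62 cm.

24.6 cm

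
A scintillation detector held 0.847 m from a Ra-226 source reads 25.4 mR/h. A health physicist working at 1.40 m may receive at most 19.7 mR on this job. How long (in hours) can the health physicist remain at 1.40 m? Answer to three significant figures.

Using I₁d₁² = I₂d₂², rate at 1.40 m:
25.4 × (0.847/1.40)² = 25.4 × 0.3660 = 9.296 mR/h.
Stay time = 19.7 mR ÷ 9.296 mR/h = 2.119 h.

2.12 h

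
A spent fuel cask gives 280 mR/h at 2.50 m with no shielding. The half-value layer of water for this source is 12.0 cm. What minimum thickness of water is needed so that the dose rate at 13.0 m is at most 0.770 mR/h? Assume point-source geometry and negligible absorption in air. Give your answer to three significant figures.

45.0 cm

At 13.0 m, distance alone gives (2.50/13.0)² = 0.03698, so 280 × 0.03698 = 10.35 mR/h.
Further attenuation needed: 10.35/0.770 = 13.44.
n = log₂(13.44) = 3.748 half-value layers.
Thickness = 3.748 × 12.0 cm = 44.98 cm.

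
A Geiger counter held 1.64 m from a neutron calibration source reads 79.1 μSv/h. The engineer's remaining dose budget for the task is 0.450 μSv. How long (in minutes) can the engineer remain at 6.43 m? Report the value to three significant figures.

5.25 min

Applying the 1/r² law, rate at 6.43 m:
(1.64/6.43)² = 0.06505, so 79.1 × 0.06505 = 5.145 μSv/h.
Stay time = 0.450 μSv ÷ 5.145 μSv/h = 0.08746 h = 5.248 min.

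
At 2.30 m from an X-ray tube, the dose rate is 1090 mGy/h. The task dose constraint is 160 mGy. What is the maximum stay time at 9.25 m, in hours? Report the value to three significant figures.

Applying the 1/r² law, rate at 9.25 m:
(2.30/9.25)² = 0.06183, so 1090 × 0.06183 = 67.39 mGy/h.
Stay time = 160 mGy ÷ 67.39 mGy/h = 2.374 h.

2.37 h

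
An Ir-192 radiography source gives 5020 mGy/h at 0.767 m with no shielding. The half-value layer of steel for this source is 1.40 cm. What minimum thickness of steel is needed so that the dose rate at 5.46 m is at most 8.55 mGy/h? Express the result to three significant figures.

At 5.46 m, distance alone gives (0.767/5.46)² = 0.01973, so 5020 × 0.01973 = 99.04 mGy/h.
Further attenuation needed: 99.04/8.55 = 11.58.
n = log₂(11.58) = 3.534 half-value layers.
Thickness = 3.534 × 1.40 cm = 4.948 cm.

4.95 cm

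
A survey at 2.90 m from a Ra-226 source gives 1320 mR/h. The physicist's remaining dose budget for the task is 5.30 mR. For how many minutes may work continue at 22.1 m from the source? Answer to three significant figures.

14.0 min

Intensity scales as (d₁/d₂)², so rate at 22.1 m:
(2.90/22.1)² = 0.01722, so 1320 × 0.01722 = 22.73 mR/h.
Stay time = 5.30 mR ÷ 22.73 mR/h = 0.2332 h = 13.99 min.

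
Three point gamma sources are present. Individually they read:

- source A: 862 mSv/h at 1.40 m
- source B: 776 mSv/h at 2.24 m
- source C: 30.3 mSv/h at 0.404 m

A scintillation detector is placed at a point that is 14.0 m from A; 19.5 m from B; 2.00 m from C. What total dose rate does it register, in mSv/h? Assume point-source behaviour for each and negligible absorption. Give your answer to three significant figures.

20.1 mSv/h

By superposition, sum each source's inverse-square contribution:
A: 862 × (1.40/14.0)² = 8.620 mSv/h
B: 776 × (2.24/19.5)² = 10.24 mSv/h
C: 30.3 × (0.404/2.00)² = 1.236 mSv/h
Total = 8.620 + 10.24 + 1.236 = 20.10 mSv/h.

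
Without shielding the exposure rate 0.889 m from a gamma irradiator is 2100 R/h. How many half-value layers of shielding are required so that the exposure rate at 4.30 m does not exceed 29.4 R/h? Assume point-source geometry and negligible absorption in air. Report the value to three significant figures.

At 4.30 m, distance alone gives 2100 × (0.889/4.30)² = 2100 × 0.04274 = 89.75 R/h.
Further attenuation needed: 89.75/29.4 = 3.053.
n = log₂(3.053) = 1.610 half-value layers.

1.61 half-value layers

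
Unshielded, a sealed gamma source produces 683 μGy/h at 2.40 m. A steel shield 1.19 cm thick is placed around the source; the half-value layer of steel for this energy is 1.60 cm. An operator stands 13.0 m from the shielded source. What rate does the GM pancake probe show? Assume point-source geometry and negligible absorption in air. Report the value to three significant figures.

13.9 μGy/h

Distance alone: (2.40/13.0)² = 0.03408, so 683 × 0.03408 = 23.28 μGy/h.
Shield: 1.19/1.60 = 0.7437 half-value layers → attenuation 2^(−0.7437) = 0.5972.
Combined: 23.28 × 0.5972 = 13.90 μGy/h.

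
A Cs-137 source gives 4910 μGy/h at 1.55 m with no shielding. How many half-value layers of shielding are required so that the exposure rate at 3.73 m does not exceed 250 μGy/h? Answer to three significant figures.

At 3.73 m, distance alone gives (1.55/3.73)² = 0.1727, so 4910 × 0.1727 = 848.0 μGy/h.
Further attenuation needed: 848.0/250 = 3.392.
n = log₂(3.392) = 1.762 half-value layers.

1.76 half-value layers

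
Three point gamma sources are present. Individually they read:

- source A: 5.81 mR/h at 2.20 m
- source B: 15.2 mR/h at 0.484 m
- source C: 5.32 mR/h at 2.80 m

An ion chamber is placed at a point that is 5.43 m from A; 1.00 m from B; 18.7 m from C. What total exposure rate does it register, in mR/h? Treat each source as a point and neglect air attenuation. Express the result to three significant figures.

By superposition, sum each source's inverse-square contribution:
A: 5.81 × (2.20/5.43)² = 0.9537 mR/h
B: 15.2 × (0.484/1.00)² = 3.561 mR/h
C: 5.32 × (2.80/18.7)² = 0.1193 mR/h
Total = 0.9537 + 3.561 + 0.1193 = 4.634 mR/h.

4.63 mR/h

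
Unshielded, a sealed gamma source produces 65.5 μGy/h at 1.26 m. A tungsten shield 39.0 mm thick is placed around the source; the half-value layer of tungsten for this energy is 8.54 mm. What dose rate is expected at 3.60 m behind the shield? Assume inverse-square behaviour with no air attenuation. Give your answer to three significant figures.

Distance alone: 65.5 × (1.26/3.60)² = 65.5 × 0.1225 = 8.024 μGy/h.
Shield: 39.0/8.54 = 4.567 half-value layers → attenuation 2^(−4.567) = 0.04219.
Combined: 8.024 × 0.04219 = 0.3385 μGy/h.

0.339 μGy/h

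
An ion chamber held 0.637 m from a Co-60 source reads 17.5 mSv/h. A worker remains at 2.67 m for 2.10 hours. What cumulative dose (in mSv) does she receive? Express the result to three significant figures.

2.09 mSv

Intensity scales as (d₁/d₂)², so rate at 2.67 m:
17.5 × (0.637/2.67)² = 17.5 × 0.05692 = 0.9961 mSv/h.
Dose = rate × time = 0.9961 mSv/h × 2.100 h = 2.092 mSv.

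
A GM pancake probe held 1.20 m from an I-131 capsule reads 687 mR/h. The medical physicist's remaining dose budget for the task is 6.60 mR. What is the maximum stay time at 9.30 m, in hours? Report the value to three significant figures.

By the inverse-square law, rate at 9.30 m:
687 × (1.20/9.30)² = 687 × 0.01665 = 11.44 mR/h.
Stay time = 6.60 mR ÷ 11.44 mR/h = 0.5769 h.

0.577 h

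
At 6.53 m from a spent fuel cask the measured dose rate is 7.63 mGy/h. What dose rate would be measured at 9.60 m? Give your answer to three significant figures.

3.53 mGy/h

Intensity scales as (d₁/d₂)², so scaling from 6.53 m to 9.60 m:
(6.53/9.60)² = 0.4627, so 7.63 × 0.4627 = 3.530 mGy/h.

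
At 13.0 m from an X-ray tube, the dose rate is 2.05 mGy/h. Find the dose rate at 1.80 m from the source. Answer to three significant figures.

Applying the 1/r² law, the rate at 1.80 m is
(13.0/1.80)² = 52.16, so 2.05 × 52.16 = 106.9 mGy/h.

107 mGy/h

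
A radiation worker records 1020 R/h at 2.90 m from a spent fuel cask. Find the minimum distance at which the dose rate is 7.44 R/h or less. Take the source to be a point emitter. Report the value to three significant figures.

34.0 m

By the inverse-square law, d₂ = d₁·√(I₁/I₂).
I₁/I₂ = 1020/7.44 = 137.1, so d₂ = 2.90 × √137.1 = 33.96 m.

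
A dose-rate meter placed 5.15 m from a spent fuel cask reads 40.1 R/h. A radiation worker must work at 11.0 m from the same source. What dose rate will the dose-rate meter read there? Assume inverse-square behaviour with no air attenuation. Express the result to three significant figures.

Using I₁d₁² = I₂d₂², scaling from 5.15 m to 11.0 m:
40.1 × (5.15/11.0)² = 40.1 × 0.2192 = 8.790 R/h.

8.79 R/h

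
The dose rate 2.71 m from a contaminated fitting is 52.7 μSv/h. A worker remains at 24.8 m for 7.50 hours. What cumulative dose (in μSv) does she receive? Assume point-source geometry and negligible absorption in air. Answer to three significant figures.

Intensity scales as (d₁/d₂)², so rate at 24.8 m:
52.7 × (2.71/24.8)² = 52.7 × 0.01194 = 0.6292 μSv/h.
Dose = rate × time = 0.6292 μSv/h × 7.500 h = 4.719 μSv.

4.72 μSv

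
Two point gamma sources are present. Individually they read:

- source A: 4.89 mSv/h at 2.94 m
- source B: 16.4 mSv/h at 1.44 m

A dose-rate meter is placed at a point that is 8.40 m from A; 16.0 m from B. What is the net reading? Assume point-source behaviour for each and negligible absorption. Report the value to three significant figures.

Each source contributes Iᵢ·(dᵢ/rᵢ)²; contributions add.
A: 4.89 × (2.94/8.40)² = 0.5990 mSv/h
B: 16.4 × (1.44/16.0)² = 0.1328 mSv/h
Total = 0.5990 + 0.1328 = 0.7318 mSv/h.

0.732 mSv/h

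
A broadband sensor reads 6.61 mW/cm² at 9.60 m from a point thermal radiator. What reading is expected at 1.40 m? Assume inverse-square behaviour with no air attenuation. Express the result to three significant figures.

Intensity scales as (d₁/d₂)², so the rate at 1.40 m is
6.61 × (9.60/1.40)² = 6.61 × 47.02 = 310.8 mW/cm².

311 mW/cm²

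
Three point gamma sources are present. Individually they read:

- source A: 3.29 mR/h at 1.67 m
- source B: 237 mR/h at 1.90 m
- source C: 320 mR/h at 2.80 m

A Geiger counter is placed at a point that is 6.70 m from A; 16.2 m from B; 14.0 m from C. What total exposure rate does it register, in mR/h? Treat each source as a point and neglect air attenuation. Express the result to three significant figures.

Each source contributes Iᵢ·(dᵢ/rᵢ)²; contributions add.
A: 3.29 × (1.67/6.70)² = 0.2044 mR/h
B: 237 × (1.90/16.2)² = 3.260 mR/h
C: 320 × (2.80/14.0)² = 12.80 mR/h
Total = 0.2044 + 3.260 + 12.80 = 16.26 mR/h.

16.3 mR/h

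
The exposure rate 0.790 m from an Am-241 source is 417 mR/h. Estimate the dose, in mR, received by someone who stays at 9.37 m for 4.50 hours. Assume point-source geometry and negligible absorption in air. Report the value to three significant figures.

13.3 mR

Using I₁d₁² = I₂d₂², rate at 9.37 m:
417 × (0.790/9.37)² = 417 × 0.007108 = 2.964 mR/h.
Dose = rate × time = 2.964 mR/h × 4.500 h = 13.34 mR.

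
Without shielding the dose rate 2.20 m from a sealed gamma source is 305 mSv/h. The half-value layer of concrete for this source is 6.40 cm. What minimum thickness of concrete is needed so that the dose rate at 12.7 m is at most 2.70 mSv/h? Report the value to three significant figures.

At 12.7 m, distance alone gives 305 × (2.20/12.7)² = 305 × 0.03001 = 9.153 mSv/h.
Further attenuation needed: 9.153/2.70 = 3.390.
n = log₂(3.390) = 1.761 half-value layers.
Thickness = 1.761 × 6.40 cm = 11.27 cm.

11.3 cm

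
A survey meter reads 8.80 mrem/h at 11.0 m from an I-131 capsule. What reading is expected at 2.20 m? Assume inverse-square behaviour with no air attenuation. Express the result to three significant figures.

220 mrem/h

Applying the 1/r² law, the rate at 2.20 m is
8.80 × (11.0/2.20)² = 8.80 × 25.00 = 220.0 mrem/h.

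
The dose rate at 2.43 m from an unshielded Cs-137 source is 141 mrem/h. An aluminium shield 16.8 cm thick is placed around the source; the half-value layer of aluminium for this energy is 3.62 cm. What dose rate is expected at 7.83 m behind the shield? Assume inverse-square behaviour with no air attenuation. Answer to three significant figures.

Distance alone: 141 × (2.43/7.83)² = 141 × 0.09631 = 13.58 mrem/h.
Shield: 16.8/3.62 = 4.641 half-value layers → attenuation 2^(−4.641) = 0.04008.
Combined: 13.58 × 0.04008 = 0.5443 mrem/h.

0.544 mrem/h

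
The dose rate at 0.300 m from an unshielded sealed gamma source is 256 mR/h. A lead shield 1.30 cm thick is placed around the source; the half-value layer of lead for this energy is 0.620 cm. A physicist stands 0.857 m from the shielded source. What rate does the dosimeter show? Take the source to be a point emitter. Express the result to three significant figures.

Distance alone: (0.300/0.857)² = 0.1225, so 256 × 0.1225 = 31.36 mR/h.
Shield: 1.30/0.620 = 2.097 half-value layers → attenuation 2^(−2.097) = 0.2337.
Combined: 31.36 × 0.2337 = 7.329 mR/h.

7.33 mR/h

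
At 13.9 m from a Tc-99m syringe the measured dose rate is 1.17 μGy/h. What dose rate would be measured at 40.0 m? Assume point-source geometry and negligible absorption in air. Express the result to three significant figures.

Since intensity falls as 1/r², scaling from 13.9 m to 40.0 m:
(13.9/40.0)² = 0.1208, so 1.17 × 0.1208 = 0.1413 μGy/h.

0.141 μGy/h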